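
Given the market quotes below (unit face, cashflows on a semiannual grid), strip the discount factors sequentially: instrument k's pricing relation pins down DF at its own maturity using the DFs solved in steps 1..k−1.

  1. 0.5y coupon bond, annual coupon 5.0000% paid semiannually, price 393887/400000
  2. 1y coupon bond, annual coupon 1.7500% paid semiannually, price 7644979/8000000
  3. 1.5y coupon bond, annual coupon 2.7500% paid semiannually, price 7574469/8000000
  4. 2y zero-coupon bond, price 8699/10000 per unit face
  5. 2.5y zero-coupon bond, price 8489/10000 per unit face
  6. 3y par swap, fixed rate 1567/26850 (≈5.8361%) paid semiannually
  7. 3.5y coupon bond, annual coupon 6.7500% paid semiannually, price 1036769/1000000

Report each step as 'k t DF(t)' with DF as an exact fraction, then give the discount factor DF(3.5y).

1 1/2 9607/10000
2 1 939/1000
3 3/2 4541/5000
4 2 8699/10000
5 5/2 8489/10000
6 3 8433/10000
7 7/2 2069/2500
DF(3.5y) = 2069/2500 ≈ 0.827600

step 1 [0.5y] bond c/2=1/40: DF=(393887/400000 − 1/40·(0))/(1+1/40) = 9607/10000 ≈ 0.960700
step 2 [1y] bond c/2=7/800: DF=(7644979/8000000 − 7/800·(0.960700))/(1+7/800) = 939/1000 ≈ 0.939000
step 3 [1.5y] bond c/2=11/800: DF=(7574469/8000000 − 11/800·(0.960700+0.939000))/(1+11/800) = 4541/5000 ≈ 0.908200
step 4 [2y] zero: DF = P = 8699/10000 ≈ 0.869900
step 5 [2.5y] zero: DF = P = 8489/10000 ≈ 0.848900
step 6 [3y] swap r/2=1567/53700: DF=(1 − 1567/53700·(0.960700+0.939000+0.908200+0.869900+0.848900))/(1+1567/53700) = 8433/10000 ≈ 0.843300
step 7 [3.5y] bond c/2=27/800: DF=(1036769/1000000 − 27/800·(0.960700+0.939000+0.908200+0.869900+0.848900+0.843300))/(1+27/800) = 2069/2500 ≈ 0.827600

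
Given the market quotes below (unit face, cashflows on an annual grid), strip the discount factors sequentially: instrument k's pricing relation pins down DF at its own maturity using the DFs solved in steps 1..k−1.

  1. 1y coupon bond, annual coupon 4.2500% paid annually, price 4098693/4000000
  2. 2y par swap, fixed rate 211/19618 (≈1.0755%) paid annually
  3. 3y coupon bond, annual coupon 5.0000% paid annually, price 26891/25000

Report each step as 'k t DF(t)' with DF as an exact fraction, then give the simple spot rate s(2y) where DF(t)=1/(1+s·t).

1 1 9829/10000
2 2 9789/10000
3 3 931/1000
s(2y) = (1/(9789/10000) − 1)/(2) = 211/19578 ≈ 1.0777%

step 1 [1y] bond c/1=17/400: DF=(4098693/4000000 − 17/400·(0))/(1+17/400) = 9829/10000 ≈ 0.982900
step 2 [2y] swap r/1=211/19618: DF=(1 − 211/19618·(0.982900))/(1+211/19618) = 9789/10000 ≈ 0.978900
step 3 [3y] bond c/1=1/20: DF=(26891/25000 − 1/20·(0.982900+0.978900))/(1+1/20) = 931/1000 ≈ 0.931000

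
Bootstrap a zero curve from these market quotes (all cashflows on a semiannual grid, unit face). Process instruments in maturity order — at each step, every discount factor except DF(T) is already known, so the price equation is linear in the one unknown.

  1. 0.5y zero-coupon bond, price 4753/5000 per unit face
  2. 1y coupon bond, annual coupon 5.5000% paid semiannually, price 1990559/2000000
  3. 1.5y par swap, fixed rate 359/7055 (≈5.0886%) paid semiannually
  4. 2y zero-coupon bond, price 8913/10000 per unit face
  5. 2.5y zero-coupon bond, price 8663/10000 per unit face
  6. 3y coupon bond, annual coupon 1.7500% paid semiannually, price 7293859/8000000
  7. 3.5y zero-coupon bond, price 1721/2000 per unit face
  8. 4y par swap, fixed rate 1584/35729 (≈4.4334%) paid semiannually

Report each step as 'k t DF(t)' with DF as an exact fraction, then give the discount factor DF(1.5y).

step 1 [0.5y] zero: DF = P = 4753/5000 ≈ 0.950600
step 2 [1y] bond c/2=11/400: DF=(1990559/2000000 − 11/400·(0.950600))/(1+11/400) = 1179/1250 ≈ 0.943200
step 3 [1.5y] swap r/2=359/14110: DF=(1 − 359/14110·(0.950600+0.943200))/(1+359/14110) = 4641/5000 ≈ 0.928200
step 4 [2y] zero: DF = P = 8913/10000 ≈ 0.891300
step 5 [2.5y] zero: DF = P = 8663/10000 ≈ 0.866300
step 6 [3y] bond c/2=7/800: DF=(7293859/8000000 − 7/800·(0.950600+0.943200+0.928200+0.891300+0.866300))/(1+7/800) = 8641/10000 ≈ 0.864100
step 7 [3.5y] zero: DF = P = 1721/2000 ≈ 0.860500
step 8 [4y] swap r/2=792/35729: DF=(1 − 792/35729·(0.950600+0.943200+0.928200+0.891300+0.866300+0.864100+0.860500))/(1+792/35729) = 526/625 ≈ 0.841600

1 1/2 4753/5000
2 1 1179/1250
3 3/2 4641/5000
4 2 8913/10000
5 5/2 8663/10000
6 3 8641/10000
7 7/2 1721/2000
8 4 526/625
DF(1.5y) = 4641/5000 ≈ 0.928200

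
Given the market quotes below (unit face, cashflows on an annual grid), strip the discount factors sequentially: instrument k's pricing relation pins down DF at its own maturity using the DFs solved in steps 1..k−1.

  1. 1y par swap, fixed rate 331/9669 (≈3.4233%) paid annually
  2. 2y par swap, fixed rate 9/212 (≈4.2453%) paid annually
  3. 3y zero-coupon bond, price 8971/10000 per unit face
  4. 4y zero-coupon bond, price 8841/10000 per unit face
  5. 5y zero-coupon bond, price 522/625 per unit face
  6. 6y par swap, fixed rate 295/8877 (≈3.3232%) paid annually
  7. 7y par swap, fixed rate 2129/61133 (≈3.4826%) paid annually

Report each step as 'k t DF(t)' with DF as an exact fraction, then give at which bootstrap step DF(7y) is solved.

step 1 [1y] swap r/1=331/9669: DF=(1 − 331/9669·(0))/(1+331/9669) = 9669/10000 ≈ 0.966900
step 2 [2y] swap r/1=9/212: DF=(1 − 9/212·(0.966900))/(1+9/212) = 9199/10000 ≈ 0.919900
step 3 [3y] zero: DF = P = 8971/10000 ≈ 0.897100
step 4 [4y] zero: DF = P = 8841/10000 ≈ 0.884100
step 5 [5y] zero: DF = P = 522/625 ≈ 0.835200
step 6 [6y] swap r/1=295/8877: DF=(1 − 295/8877·(0.966900+0.919900+0.897100+0.884100+0.835200))/(1+295/8877) = 823/1000 ≈ 0.823000
step 7 [7y] swap r/1=2129/61133: DF=(1 − 2129/61133·(0.966900+0.919900+0.897100+0.884100+0.835200+0.823000))/(1+2129/61133) = 7871/10000 ≈ 0.787100

1 1 9669/10000
2 2 9199/10000
3 3 8971/10000
4 4 8841/10000
5 5 522/625
6 6 823/1000
7 7 7871/10000
DF(7y) is solved at step 7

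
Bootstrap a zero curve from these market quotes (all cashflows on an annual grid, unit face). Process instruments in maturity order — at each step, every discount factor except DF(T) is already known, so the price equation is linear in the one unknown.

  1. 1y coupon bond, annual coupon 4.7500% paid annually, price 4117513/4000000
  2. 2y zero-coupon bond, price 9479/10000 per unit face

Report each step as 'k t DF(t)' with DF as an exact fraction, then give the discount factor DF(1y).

step 1 [1y] bond c/1=19/400: DF=(4117513/4000000 − 19/400·(0))/(1+19/400) = 9827/10000 ≈ 0.982700
step 2 [2y] zero: DF = P = 9479/10000 ≈ 0.947900

1 1 9827/10000
2 2 9479/10000
DF(1y) = 9827/10000 ≈ 0.982700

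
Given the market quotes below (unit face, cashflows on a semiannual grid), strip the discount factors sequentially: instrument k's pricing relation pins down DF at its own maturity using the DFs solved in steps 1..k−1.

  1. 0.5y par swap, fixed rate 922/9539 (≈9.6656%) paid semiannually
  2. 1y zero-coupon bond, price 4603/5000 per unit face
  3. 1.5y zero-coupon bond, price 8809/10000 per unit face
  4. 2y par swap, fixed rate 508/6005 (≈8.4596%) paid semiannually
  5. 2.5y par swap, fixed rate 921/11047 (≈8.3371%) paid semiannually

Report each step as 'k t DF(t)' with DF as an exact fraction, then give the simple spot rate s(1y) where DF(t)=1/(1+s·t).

1 1/2 9539/10000
2 1 4603/5000
3 3/2 8809/10000
4 2 2119/2500
5 5/2 4079/5000
s(1y) = (1/(4603/5000) − 1)/(1) = 397/4603 ≈ 8.6248%

step 1 [0.5y] swap r/2=461/9539: DF=(1 − 461/9539·(0))/(1+461/9539) = 9539/10000 ≈ 0.953900
step 2 [1y] zero: DF = P = 4603/5000 ≈ 0.920600
step 3 [1.5y] zero: DF = P = 8809/10000 ≈ 0.880900
step 4 [2y] swap r/2=254/6005: DF=(1 − 254/6005·(0.953900+0.920600+0.880900))/(1+254/6005) = 2119/2500 ≈ 0.847600
step 5 [2.5y] swap r/2=921/22094: DF=(1 − 921/22094·(0.953900+0.920600+0.880900+0.847600))/(1+921/22094) = 4079/5000 ≈ 0.815800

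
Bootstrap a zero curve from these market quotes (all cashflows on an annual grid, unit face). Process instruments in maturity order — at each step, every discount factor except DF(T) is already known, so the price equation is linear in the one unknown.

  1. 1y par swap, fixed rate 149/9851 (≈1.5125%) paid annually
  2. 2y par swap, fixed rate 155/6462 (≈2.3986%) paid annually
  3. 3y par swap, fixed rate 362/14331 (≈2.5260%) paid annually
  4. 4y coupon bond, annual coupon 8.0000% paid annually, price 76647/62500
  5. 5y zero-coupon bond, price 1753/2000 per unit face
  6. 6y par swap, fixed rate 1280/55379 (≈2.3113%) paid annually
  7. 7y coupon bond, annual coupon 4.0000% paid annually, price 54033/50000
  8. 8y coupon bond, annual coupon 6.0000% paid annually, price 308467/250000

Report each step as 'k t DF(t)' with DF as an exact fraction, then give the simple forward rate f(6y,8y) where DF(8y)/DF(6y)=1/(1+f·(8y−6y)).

1 1 9851/10000
2 2 1907/2000
3 3 2319/2500
4 4 577/625
5 5 1753/2000
6 6 109/125
7 7 8261/10000
8 8 4019/5000
f(6y,8y) = ((109/125)/(4019/5000) − 1)/(2) = 341/8038 ≈ 4.2423%

step 1 [1y] swap r/1=149/9851: DF=(1 − 149/9851·(0))/(1+149/9851) = 9851/10000 ≈ 0.985100
step 2 [2y] swap r/1=155/6462: DF=(1 − 155/6462·(0.985100))/(1+155/6462) = 1907/2000 ≈ 0.953500
step 3 [3y] swap r/1=362/14331: DF=(1 − 362/14331·(0.985100+0.953500))/(1+362/14331) = 2319/2500 ≈ 0.927600
step 4 [4y] bond c/1=2/25: DF=(76647/62500 − 2/25·(0.985100+0.953500+0.927600))/(1+2/25) = 577/625 ≈ 0.923200
step 5 [5y] zero: DF = P = 1753/2000 ≈ 0.876500
step 6 [6y] swap r/1=1280/55379: DF=(1 − 1280/55379·(0.985100+0.953500+0.927600+0.923200+0.876500))/(1+1280/55379) = 109/125 ≈ 0.872000
step 7 [7y] bond c/1=1/25: DF=(54033/50000 − 1/25·(0.985100+0.953500+0.927600+0.923200+0.876500+0.872000))/(1+1/25) = 8261/10000 ≈ 0.826100
step 8 [8y] bond c/1=3/50: DF=(308467/250000 − 3/50·(0.985100+0.953500+0.927600+0.923200+0.876500+0.872000+0.826100))/(1+3/50) = 4019/5000 ≈ 0.803800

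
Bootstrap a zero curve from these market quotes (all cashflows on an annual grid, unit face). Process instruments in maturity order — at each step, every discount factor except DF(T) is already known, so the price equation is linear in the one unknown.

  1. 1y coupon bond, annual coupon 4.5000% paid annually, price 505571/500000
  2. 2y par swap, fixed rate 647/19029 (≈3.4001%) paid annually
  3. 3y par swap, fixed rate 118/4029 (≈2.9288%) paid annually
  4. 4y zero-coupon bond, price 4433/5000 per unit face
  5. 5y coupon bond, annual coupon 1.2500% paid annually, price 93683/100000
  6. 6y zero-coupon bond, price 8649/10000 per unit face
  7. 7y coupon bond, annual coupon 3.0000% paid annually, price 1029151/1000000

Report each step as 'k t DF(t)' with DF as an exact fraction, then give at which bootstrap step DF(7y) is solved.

1 1 2419/2500
2 2 9353/10000
3 3 4587/5000
4 4 4433/5000
5 5 1759/2000
6 6 8649/10000
7 7 2101/2500
DF(7y) is solved at step 7

step 1 [1y] bond c/1=9/200: DF=(505571/500000 − 9/200·(0))/(1+9/200) = 2419/2500 ≈ 0.967600
step 2 [2y] swap r/1=647/19029: DF=(1 − 647/19029·(0.967600))/(1+647/19029) = 9353/10000 ≈ 0.935300
step 3 [3y] swap r/1=118/4029: DF=(1 − 118/4029·(0.967600+0.935300))/(1+118/4029) = 4587/5000 ≈ 0.917400
step 4 [4y] zero: DF = P = 4433/5000 ≈ 0.886600
step 5 [5y] bond c/1=1/80: DF=(93683/100000 − 1/80·(0.967600+0.935300+0.917400+0.886600))/(1+1/80) = 1759/2000 ≈ 0.879500
step 6 [6y] zero: DF = P = 8649/10000 ≈ 0.864900
step 7 [7y] bond c/1=3/100: DF=(1029151/1000000 − 3/100·(0.967600+0.935300+0.917400+0.886600+0.879500+0.864900))/(1+3/100) = 2101/2500 ≈ 0.840400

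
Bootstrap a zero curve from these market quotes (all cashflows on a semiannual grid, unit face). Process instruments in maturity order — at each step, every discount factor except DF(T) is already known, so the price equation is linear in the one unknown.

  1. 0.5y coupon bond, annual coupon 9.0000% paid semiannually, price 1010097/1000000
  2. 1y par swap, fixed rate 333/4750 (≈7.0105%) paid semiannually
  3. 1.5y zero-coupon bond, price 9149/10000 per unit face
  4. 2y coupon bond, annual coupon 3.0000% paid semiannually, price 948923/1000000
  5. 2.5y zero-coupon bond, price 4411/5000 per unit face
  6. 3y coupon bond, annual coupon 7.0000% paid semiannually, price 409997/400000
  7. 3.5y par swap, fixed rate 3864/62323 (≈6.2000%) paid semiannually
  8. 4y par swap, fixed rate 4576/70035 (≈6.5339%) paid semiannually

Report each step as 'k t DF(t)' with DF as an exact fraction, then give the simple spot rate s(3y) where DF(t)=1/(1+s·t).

step 1 [0.5y] bond c/2=9/200: DF=(1010097/1000000 − 9/200·(0))/(1+9/200) = 4833/5000 ≈ 0.966600
step 2 [1y] swap r/2=333/9500: DF=(1 − 333/9500·(0.966600))/(1+333/9500) = 4667/5000 ≈ 0.933400
step 3 [1.5y] zero: DF = P = 9149/10000 ≈ 0.914900
step 4 [2y] bond c/2=3/200: DF=(948923/1000000 − 3/200·(0.966600+0.933400+0.914900))/(1+3/200) = 8933/10000 ≈ 0.893300
step 5 [2.5y] zero: DF = P = 4411/5000 ≈ 0.882200
step 6 [3y] bond c/2=7/200: DF=(409997/400000 − 7/200·(0.966600+0.933400+0.914900+0.893300+0.882200))/(1+7/200) = 8351/10000 ≈ 0.835100
step 7 [3.5y] swap r/2=1932/62323: DF=(1 − 1932/62323·(0.966600+0.933400+0.914900+0.893300+0.882200+0.835100))/(1+1932/62323) = 2017/2500 ≈ 0.806800
step 8 [4y] swap r/2=2288/70035: DF=(1 − 2288/70035·(0.966600+0.933400+0.914900+0.893300+0.882200+0.835100+0.806800))/(1+2288/70035) = 482/625 ≈ 0.771200

1 1/2 4833/5000
2 1 4667/5000
3 3/2 9149/10000
4 2 8933/10000
5 5/2 4411/5000
6 3 8351/10000
7 7/2 2017/2500
8 4 482/625
s(3y) = (1/(8351/10000) − 1)/(3) = 1649/25053 ≈ 6.5820%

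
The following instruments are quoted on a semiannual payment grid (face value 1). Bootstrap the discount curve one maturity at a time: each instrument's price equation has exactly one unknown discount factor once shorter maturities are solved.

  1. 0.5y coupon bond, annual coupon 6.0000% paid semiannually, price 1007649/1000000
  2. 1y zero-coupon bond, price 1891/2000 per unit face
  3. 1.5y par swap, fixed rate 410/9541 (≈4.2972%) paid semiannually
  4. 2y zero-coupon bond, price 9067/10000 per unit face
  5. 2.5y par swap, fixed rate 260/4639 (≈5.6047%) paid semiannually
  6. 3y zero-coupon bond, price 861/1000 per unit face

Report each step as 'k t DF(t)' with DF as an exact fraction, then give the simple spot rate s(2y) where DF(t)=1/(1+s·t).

1 1/2 9783/10000
2 1 1891/2000
3 3/2 1877/2000
4 2 9067/10000
5 5/2 87/100
6 3 861/1000
s(2y) = (1/(9067/10000) − 1)/(2) = 933/18134 ≈ 5.1450%

step 1 [0.5y] bond c/2=3/100: DF=(1007649/1000000 − 3/100·(0))/(1+3/100) = 9783/10000 ≈ 0.978300
step 2 [1y] zero: DF = P = 1891/2000 ≈ 0.945500
step 3 [1.5y] swap r/2=205/9541: DF=(1 − 205/9541·(0.978300+0.945500))/(1+205/9541) = 1877/2000 ≈ 0.938500
step 4 [2y] zero: DF = P = 9067/10000 ≈ 0.906700
step 5 [2.5y] swap r/2=130/4639: DF=(1 − 130/4639·(0.978300+0.945500+0.938500+0.906700))/(1+130/4639) = 87/100 ≈ 0.870000
step 6 [3y] zero: DF = P = 861/1000 ≈ 0.861000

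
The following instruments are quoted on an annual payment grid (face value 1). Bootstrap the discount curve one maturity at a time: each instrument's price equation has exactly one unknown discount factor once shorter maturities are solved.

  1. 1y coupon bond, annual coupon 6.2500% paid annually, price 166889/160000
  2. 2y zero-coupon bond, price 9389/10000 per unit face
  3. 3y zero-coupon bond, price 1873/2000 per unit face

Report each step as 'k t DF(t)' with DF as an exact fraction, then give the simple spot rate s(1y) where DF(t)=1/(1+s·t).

step 1 [1y] bond c/1=1/16: DF=(166889/160000 − 1/16·(0))/(1+1/16) = 9817/10000 ≈ 0.981700
step 2 [2y] zero: DF = P = 9389/10000 ≈ 0.938900
step 3 [3y] zero: DF = P = 1873/2000 ≈ 0.936500

1 1 9817/10000
2 2 9389/10000
3 3 1873/2000
s(1y) = (1/(9817/10000) − 1)/(1) = 183/9817 ≈ 1.8641%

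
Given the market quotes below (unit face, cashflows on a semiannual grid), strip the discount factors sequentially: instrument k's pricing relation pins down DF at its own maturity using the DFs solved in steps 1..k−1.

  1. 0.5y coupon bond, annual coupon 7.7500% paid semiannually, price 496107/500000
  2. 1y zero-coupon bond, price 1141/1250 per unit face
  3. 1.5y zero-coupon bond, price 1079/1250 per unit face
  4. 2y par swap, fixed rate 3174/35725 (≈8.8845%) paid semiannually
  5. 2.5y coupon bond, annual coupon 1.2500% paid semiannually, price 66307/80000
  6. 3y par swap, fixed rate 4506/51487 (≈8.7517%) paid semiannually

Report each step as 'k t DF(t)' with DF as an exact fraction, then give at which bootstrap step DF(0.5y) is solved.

step 1 [0.5y] bond c/2=31/800: DF=(496107/500000 − 31/800·(0))/(1+31/800) = 597/625 ≈ 0.955200
step 2 [1y] zero: DF = P = 1141/1250 ≈ 0.912800
step 3 [1.5y] zero: DF = P = 1079/1250 ≈ 0.863200
step 4 [2y] swap r/2=1587/35725: DF=(1 − 1587/35725·(0.955200+0.912800+0.863200))/(1+1587/35725) = 8413/10000 ≈ 0.841300
step 5 [2.5y] bond c/2=1/160: DF=(66307/80000 − 1/160·(0.955200+0.912800+0.863200+0.841300))/(1+1/160) = 1603/2000 ≈ 0.801500
step 6 [3y] swap r/2=2253/51487: DF=(1 − 2253/51487·(0.955200+0.912800+0.863200+0.841300+0.801500))/(1+2253/51487) = 7747/10000 ≈ 0.774700

1 1/2 597/625
2 1 1141/1250
3 3/2 1079/1250
4 2 8413/10000
5 5/2 1603/2000
6 3 7747/10000
DF(0.5y) is solved at step 1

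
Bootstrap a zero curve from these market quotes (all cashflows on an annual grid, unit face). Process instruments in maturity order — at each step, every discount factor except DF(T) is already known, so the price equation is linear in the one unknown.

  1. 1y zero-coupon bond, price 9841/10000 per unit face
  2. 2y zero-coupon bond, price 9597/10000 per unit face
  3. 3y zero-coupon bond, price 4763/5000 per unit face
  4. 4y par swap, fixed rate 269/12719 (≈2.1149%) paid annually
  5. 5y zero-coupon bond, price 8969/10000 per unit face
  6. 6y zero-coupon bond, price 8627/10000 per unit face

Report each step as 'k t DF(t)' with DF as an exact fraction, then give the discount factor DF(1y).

1 1 9841/10000
2 2 9597/10000
3 3 4763/5000
4 4 9193/10000
5 5 8969/10000
6 6 8627/10000
DF(1y) = 9841/10000 ≈ 0.984100

step 1 [1y] zero: DF = P = 9841/10000 ≈ 0.984100
step 2 [2y] zero: DF = P = 9597/10000 ≈ 0.959700
step 3 [3y] zero: DF = P = 4763/5000 ≈ 0.952600
step 4 [4y] swap r/1=269/12719: DF=(1 − 269/12719·(0.984100+0.959700+0.952600))/(1+269/12719) = 9193/10000 ≈ 0.919300
step 5 [5y] zero: DF = P = 8969/10000 ≈ 0.896900
step 6 [6y] zero: DF = P = 8627/10000 ≈ 0.862700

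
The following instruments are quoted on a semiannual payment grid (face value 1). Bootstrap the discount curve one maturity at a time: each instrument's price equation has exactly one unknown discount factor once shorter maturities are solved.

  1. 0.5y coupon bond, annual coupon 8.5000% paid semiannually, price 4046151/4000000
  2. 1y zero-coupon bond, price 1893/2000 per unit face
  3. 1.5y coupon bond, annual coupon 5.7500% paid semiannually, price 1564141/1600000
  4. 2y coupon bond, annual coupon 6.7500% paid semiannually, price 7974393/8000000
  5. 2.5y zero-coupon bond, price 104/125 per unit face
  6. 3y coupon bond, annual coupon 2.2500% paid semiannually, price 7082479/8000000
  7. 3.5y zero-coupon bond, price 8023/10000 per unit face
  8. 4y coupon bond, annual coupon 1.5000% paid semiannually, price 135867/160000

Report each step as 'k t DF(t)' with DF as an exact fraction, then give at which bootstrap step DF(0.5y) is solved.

step 1 [0.5y] bond c/2=17/400: DF=(4046151/4000000 − 17/400·(0))/(1+17/400) = 9703/10000 ≈ 0.970300
step 2 [1y] zero: DF = P = 1893/2000 ≈ 0.946500
step 3 [1.5y] bond c/2=23/800: DF=(1564141/1600000 − 23/800·(0.970300+0.946500))/(1+23/800) = 8967/10000 ≈ 0.896700
step 4 [2y] bond c/2=27/800: DF=(7974393/8000000 − 27/800·(0.970300+0.946500+0.896700))/(1+27/800) = 2181/2500 ≈ 0.872400
step 5 [2.5y] zero: DF = P = 104/125 ≈ 0.832000
step 6 [3y] bond c/2=9/800: DF=(7082479/8000000 − 9/800·(0.970300+0.946500+0.896700+0.872400+0.832000))/(1+9/800) = 2063/2500 ≈ 0.825200
step 7 [3.5y] zero: DF = P = 8023/10000 ≈ 0.802300
step 8 [4y] bond c/2=3/400: DF=(135867/160000 − 3/400·(0.970300+0.946500+0.896700+0.872400+0.832000+0.825200+0.802300))/(1+3/400) = 7971/10000 ≈ 0.797100

1 1/2 9703/10000
2 1 1893/2000
3 3/2 8967/10000
4 2 2181/2500
5 5/2 104/125
6 3 2063/2500
7 7/2 8023/10000
8 4 7971/10000
DF(0.5y) is solved at step 1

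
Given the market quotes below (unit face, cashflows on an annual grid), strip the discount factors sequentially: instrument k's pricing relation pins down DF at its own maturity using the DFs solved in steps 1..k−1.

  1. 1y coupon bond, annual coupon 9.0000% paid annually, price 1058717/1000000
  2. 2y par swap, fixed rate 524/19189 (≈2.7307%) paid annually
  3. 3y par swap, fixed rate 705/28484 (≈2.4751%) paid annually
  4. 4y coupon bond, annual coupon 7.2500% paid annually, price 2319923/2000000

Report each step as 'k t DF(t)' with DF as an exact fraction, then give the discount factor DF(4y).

step 1 [1y] bond c/1=9/100: DF=(1058717/1000000 − 9/100·(0))/(1+9/100) = 9713/10000 ≈ 0.971300
step 2 [2y] swap r/1=524/19189: DF=(1 − 524/19189·(0.971300))/(1+524/19189) = 2369/2500 ≈ 0.947600
step 3 [3y] swap r/1=705/28484: DF=(1 − 705/28484·(0.971300+0.947600))/(1+705/28484) = 1859/2000 ≈ 0.929500
step 4 [4y] bond c/1=29/400: DF=(2319923/2000000 − 29/400·(0.971300+0.947600+0.929500))/(1+29/400) = 889/1000 ≈ 0.889000

1 1 9713/10000
2 2 2369/2500
3 3 1859/2000
4 4 889/1000
DF(4y) = 889/1000 ≈ 0.889000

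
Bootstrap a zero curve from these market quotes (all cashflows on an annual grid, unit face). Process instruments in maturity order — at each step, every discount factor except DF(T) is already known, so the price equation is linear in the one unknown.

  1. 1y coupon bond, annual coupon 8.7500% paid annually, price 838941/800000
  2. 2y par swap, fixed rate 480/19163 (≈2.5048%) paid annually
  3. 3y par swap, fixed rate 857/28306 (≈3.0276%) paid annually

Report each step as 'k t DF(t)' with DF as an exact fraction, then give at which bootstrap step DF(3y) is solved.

step 1 [1y] bond c/1=7/80: DF=(838941/800000 − 7/80·(0))/(1+7/80) = 9643/10000 ≈ 0.964300
step 2 [2y] swap r/1=480/19163: DF=(1 − 480/19163·(0.964300))/(1+480/19163) = 119/125 ≈ 0.952000
step 3 [3y] swap r/1=857/28306: DF=(1 − 857/28306·(0.964300+0.952000))/(1+857/28306) = 9143/10000 ≈ 0.914300

1 1 9643/10000
2 2 119/125
3 3 9143/10000
DF(3y) is solved at step 3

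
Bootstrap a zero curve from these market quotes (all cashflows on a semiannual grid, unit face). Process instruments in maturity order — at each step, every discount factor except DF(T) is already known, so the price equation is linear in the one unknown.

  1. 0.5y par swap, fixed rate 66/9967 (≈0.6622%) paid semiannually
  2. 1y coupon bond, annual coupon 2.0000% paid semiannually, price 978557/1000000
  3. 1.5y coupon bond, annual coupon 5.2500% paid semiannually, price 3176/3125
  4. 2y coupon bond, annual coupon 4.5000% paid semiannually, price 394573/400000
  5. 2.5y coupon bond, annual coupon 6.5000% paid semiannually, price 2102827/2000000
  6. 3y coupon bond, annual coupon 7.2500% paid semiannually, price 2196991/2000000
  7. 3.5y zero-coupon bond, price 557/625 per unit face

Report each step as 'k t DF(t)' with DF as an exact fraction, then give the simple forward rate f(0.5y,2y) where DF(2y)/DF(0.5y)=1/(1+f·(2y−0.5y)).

step 1 [0.5y] swap r/2=33/9967: DF=(1 − 33/9967·(0))/(1+33/9967) = 9967/10000 ≈ 0.996700
step 2 [1y] bond c/2=1/100: DF=(978557/1000000 − 1/100·(0.996700))/(1+1/100) = 959/1000 ≈ 0.959000
step 3 [1.5y] bond c/2=21/800: DF=(3176/3125 − 21/800·(0.996700+0.959000))/(1+21/800) = 9403/10000 ≈ 0.940300
step 4 [2y] bond c/2=9/400: DF=(394573/400000 − 9/400·(0.996700+0.959000+0.940300))/(1+9/400) = 901/1000 ≈ 0.901000
step 5 [2.5y] bond c/2=13/400: DF=(2102827/2000000 − 13/400·(0.996700+0.959000+0.940300+0.901000))/(1+13/400) = 2247/2500 ≈ 0.898800
step 6 [3y] bond c/2=29/800: DF=(2196991/2000000 − 29/800·(0.996700+0.959000+0.940300+0.901000+0.898800))/(1+29/800) = 4479/5000 ≈ 0.895800
step 7 [3.5y] zero: DF = P = 557/625 ≈ 0.891200

1 1/2 9967/10000
2 1 959/1000
3 3/2 9403/10000
4 2 901/1000
5 5/2 2247/2500
6 3 4479/5000
7 7/2 557/625
f(0.5y,2y) = ((9967/10000)/(901/1000) − 1)/(3/2) = 319/4505 ≈ 7.0810%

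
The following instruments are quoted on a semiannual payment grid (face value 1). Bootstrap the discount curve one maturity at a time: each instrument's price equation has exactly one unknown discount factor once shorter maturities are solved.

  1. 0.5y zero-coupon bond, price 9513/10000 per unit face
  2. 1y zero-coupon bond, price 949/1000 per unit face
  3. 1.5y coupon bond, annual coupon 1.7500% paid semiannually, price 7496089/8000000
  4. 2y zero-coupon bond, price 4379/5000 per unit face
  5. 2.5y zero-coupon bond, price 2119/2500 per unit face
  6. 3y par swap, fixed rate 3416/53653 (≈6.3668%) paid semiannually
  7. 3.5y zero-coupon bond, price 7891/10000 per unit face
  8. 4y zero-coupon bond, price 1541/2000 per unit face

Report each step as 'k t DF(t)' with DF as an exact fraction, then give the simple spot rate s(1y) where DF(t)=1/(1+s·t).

1 1/2 9513/10000
2 1 949/1000
3 3/2 2281/2500
4 2 4379/5000
5 5/2 2119/2500
6 3 2073/2500
7 7/2 7891/10000
8 4 1541/2000
s(1y) = (1/(949/1000) − 1)/(1) = 51/949 ≈ 5.3741%

step 1 [0.5y] zero: DF = P = 9513/10000 ≈ 0.951300
step 2 [1y] zero: DF = P = 949/1000 ≈ 0.949000
step 3 [1.5y] bond c/2=7/800: DF=(7496089/8000000 − 7/800·(0.951300+0.949000))/(1+7/800) = 2281/2500 ≈ 0.912400
step 4 [2y] zero: DF = P = 4379/5000 ≈ 0.875800
step 5 [2.5y] zero: DF = P = 2119/2500 ≈ 0.847600
step 6 [3y] swap r/2=1708/53653: DF=(1 − 1708/53653·(0.951300+0.949000+0.912400+0.875800+0.847600))/(1+1708/53653) = 2073/2500 ≈ 0.829200
step 7 [3.5y] zero: DF = P = 7891/10000 ≈ 0.789100
step 8 [4y] zero: DF = P = 1541/2000 ≈ 0.770500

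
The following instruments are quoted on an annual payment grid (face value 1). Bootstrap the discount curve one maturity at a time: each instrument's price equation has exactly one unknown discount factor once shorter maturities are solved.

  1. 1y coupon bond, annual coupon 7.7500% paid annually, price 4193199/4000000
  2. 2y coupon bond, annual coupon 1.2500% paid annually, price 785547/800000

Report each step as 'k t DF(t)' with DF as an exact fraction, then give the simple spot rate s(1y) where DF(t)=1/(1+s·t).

1 1 9729/10000
2 2 4789/5000
s(1y) = (1/(9729/10000) − 1)/(1) = 271/9729 ≈ 2.7855%

step 1 [1y] bond c/1=31/400: DF=(4193199/4000000 − 31/400·(0))/(1+31/400) = 9729/10000 ≈ 0.972900
step 2 [2y] bond c/1=1/80: DF=(785547/800000 − 1/80·(0.972900))/(1+1/80) = 4789/5000 ≈ 0.957800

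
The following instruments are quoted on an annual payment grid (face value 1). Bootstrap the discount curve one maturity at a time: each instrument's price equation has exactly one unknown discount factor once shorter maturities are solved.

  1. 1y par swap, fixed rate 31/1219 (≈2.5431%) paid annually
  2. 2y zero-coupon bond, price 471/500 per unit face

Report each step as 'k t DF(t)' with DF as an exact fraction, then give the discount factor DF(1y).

1 1 1219/1250
2 2 471/500
DF(1y) = 1219/1250 ≈ 0.975200

step 1 [1y] swap r/1=31/1219: DF=(1 − 31/1219·(0))/(1+31/1219) = 1219/1250 ≈ 0.975200
step 2 [2y] zero: DF = P = 471/500 ≈ 0.942000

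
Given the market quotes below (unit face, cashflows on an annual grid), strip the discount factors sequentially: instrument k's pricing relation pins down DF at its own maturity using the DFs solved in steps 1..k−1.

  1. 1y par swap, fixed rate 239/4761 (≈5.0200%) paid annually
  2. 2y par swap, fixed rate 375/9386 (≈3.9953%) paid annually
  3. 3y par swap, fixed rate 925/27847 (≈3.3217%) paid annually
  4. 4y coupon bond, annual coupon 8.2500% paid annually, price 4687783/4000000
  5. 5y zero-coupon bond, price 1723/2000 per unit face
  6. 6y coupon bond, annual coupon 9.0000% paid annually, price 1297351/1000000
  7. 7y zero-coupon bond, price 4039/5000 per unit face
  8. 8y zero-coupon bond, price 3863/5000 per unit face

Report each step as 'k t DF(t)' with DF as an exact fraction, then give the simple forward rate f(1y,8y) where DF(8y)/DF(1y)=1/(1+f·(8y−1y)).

step 1 [1y] swap r/1=239/4761: DF=(1 − 239/4761·(0))/(1+239/4761) = 4761/5000 ≈ 0.952200
step 2 [2y] swap r/1=375/9386: DF=(1 − 375/9386·(0.952200))/(1+375/9386) = 37/40 ≈ 0.925000
step 3 [3y] swap r/1=925/27847: DF=(1 − 925/27847·(0.952200+0.925000))/(1+925/27847) = 363/400 ≈ 0.907500
step 4 [4y] bond c/1=33/400: DF=(4687783/4000000 − 33/400·(0.952200+0.925000+0.907500))/(1+33/400) = 544/625 ≈ 0.870400
step 5 [5y] zero: DF = P = 1723/2000 ≈ 0.861500
step 6 [6y] bond c/1=9/100: DF=(1297351/1000000 − 9/100·(0.952200+0.925000+0.907500+0.870400+0.861500))/(1+9/100) = 8173/10000 ≈ 0.817300
step 7 [7y] zero: DF = P = 4039/5000 ≈ 0.807800
step 8 [8y] zero: DF = P = 3863/5000 ≈ 0.772600

1 1 4761/5000
2 2 37/40
3 3 363/400
4 4 544/625
5 5 1723/2000
6 6 8173/10000
7 7 4039/5000
8 8 3863/5000
f(1y,8y) = ((4761/5000)/(3863/5000) − 1)/(7) = 898/27041 ≈ 3.3209%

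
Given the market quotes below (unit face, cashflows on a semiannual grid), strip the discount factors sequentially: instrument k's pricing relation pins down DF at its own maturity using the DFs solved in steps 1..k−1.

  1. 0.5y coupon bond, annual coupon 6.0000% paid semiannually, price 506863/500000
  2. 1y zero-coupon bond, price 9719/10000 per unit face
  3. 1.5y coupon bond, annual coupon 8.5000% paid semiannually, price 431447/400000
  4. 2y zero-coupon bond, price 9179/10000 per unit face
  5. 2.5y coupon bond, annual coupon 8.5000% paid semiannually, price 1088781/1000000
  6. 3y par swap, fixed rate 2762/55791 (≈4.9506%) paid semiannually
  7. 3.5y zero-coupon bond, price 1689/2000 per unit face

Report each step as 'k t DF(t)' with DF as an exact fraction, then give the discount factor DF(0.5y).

1 1/2 4921/5000
2 1 9719/10000
3 3/2 9549/10000
4 2 9179/10000
5 5/2 8883/10000
6 3 8619/10000
7 7/2 1689/2000
DF(0.5y) = 4921/5000 ≈ 0.984200

step 1 [0.5y] bond c/2=3/100: DF=(506863/500000 − 3/100·(0))/(1+3/100) = 4921/5000 ≈ 0.984200
step 2 [1y] zero: DF = P = 9719/10000 ≈ 0.971900
step 3 [1.5y] bond c/2=17/400: DF=(431447/400000 − 17/400·(0.984200+0.971900))/(1+17/400) = 9549/10000 ≈ 0.954900
step 4 [2y] zero: DF = P = 9179/10000 ≈ 0.917900
step 5 [2.5y] bond c/2=17/400: DF=(1088781/1000000 − 17/400·(0.984200+0.971900+0.954900+0.917900))/(1+17/400) = 8883/10000 ≈ 0.888300
step 6 [3y] swap r/2=1381/55791: DF=(1 − 1381/55791·(0.984200+0.971900+0.954900+0.917900+0.888300))/(1+1381/55791) = 8619/10000 ≈ 0.861900
step 7 [3.5y] zero: DF = P = 1689/2000 ≈ 0.844500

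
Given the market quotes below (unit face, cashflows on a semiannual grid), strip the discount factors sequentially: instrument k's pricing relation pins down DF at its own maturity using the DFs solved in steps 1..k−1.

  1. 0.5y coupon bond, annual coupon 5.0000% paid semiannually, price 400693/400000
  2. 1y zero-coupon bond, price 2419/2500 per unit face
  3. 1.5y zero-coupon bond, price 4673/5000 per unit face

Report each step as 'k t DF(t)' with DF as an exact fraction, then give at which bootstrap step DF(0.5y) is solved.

1 1/2 9773/10000
2 1 2419/2500
3 3/2 4673/5000
DF(0.5y) is solved at step 1

step 1 [0.5y] bond c/2=1/40: DF=(400693/400000 − 1/40·(0))/(1+1/40) = 9773/10000 ≈ 0.977300
step 2 [1y] zero: DF = P = 2419/2500 ≈ 0.967600
step 3 [1.5y] zero: DF = P = 4673/5000 ≈ 0.934600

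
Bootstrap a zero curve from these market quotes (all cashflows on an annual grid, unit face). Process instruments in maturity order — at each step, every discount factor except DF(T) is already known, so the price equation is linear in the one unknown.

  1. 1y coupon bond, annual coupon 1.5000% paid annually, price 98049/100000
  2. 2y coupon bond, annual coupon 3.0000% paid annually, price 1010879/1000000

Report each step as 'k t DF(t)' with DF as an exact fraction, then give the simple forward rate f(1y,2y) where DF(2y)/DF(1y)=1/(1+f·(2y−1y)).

1 1 483/500
2 2 9533/10000
f(1y,2y) = ((483/500)/(9533/10000) − 1)/(1) = 127/9533 ≈ 1.3322%

step 1 [1y] bond c/1=3/200: DF=(98049/100000 − 3/200·(0))/(1+3/200) = 483/500 ≈ 0.966000
step 2 [2y] bond c/1=3/100: DF=(1010879/1000000 − 3/100·(0.966000))/(1+3/100) = 9533/10000 ≈ 0.953300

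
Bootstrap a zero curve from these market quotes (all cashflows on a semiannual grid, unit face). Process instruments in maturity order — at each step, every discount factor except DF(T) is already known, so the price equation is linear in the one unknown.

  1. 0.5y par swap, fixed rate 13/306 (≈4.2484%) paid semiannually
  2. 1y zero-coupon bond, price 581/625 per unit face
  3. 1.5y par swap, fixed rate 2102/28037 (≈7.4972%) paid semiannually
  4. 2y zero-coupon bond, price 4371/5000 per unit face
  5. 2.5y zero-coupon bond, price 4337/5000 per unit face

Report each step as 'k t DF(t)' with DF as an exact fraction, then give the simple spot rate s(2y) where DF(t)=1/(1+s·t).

step 1 [0.5y] swap r/2=13/612: DF=(1 − 13/612·(0))/(1+13/612) = 612/625 ≈ 0.979200
step 2 [1y] zero: DF = P = 581/625 ≈ 0.929600
step 3 [1.5y] swap r/2=1051/28037: DF=(1 − 1051/28037·(0.979200+0.929600))/(1+1051/28037) = 8949/10000 ≈ 0.894900
step 4 [2y] zero: DF = P = 4371/5000 ≈ 0.874200
step 5 [2.5y] zero: DF = P = 4337/5000 ≈ 0.867400

1 1/2 612/625
2 1 581/625
3 3/2 8949/10000
4 2 4371/5000
5 5/2 4337/5000
s(2y) = (1/(4371/5000) − 1)/(2) = 629/8742 ≈ 7.1951%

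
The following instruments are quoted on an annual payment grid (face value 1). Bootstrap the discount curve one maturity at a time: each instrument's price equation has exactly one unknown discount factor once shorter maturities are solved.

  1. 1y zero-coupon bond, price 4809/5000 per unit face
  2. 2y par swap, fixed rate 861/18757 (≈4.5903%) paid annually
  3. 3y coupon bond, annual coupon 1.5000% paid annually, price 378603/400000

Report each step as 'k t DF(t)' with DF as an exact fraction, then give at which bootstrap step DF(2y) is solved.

step 1 [1y] zero: DF = P = 4809/5000 ≈ 0.961800
step 2 [2y] swap r/1=861/18757: DF=(1 − 861/18757·(0.961800))/(1+861/18757) = 9139/10000 ≈ 0.913900
step 3 [3y] bond c/1=3/200: DF=(378603/400000 − 3/200·(0.961800+0.913900))/(1+3/200) = 1131/1250 ≈ 0.904800

1 1 4809/5000
2 2 9139/10000
3 3 1131/1250
DF(2y) is solved at step 2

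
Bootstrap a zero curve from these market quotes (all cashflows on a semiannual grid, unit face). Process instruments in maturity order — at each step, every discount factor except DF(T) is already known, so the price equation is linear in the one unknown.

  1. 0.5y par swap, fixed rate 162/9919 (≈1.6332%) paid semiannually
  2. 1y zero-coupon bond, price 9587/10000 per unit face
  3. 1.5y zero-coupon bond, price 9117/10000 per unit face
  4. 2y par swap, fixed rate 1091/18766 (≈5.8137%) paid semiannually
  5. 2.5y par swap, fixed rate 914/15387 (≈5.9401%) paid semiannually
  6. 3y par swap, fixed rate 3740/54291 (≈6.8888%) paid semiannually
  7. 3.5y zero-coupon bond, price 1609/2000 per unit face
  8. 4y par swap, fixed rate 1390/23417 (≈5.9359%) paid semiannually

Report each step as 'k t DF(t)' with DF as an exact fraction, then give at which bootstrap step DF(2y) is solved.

1 1/2 9919/10000
2 1 9587/10000
3 3/2 9117/10000
4 2 8909/10000
5 5/2 8629/10000
6 3 813/1000
7 7/2 1609/2000
8 4 1583/2000
DF(2y) is solved at step 4

step 1 [0.5y] swap r/2=81/9919: DF=(1 − 81/9919·(0))/(1+81/9919) = 9919/10000 ≈ 0.991900
step 2 [1y] zero: DF = P = 9587/10000 ≈ 0.958700
step 3 [1.5y] zero: DF = P = 9117/10000 ≈ 0.911700
step 4 [2y] swap r/2=1091/37532: DF=(1 − 1091/37532·(0.991900+0.958700+0.911700))/(1+1091/37532) = 8909/10000 ≈ 0.890900
step 5 [2.5y] swap r/2=457/15387: DF=(1 − 457/15387·(0.991900+0.958700+0.911700+0.890900))/(1+457/15387) = 8629/10000 ≈ 0.862900
step 6 [3y] swap r/2=1870/54291: DF=(1 − 1870/54291·(0.991900+0.958700+0.911700+0.890900+0.862900))/(1+1870/54291) = 813/1000 ≈ 0.813000
step 7 [3.5y] zero: DF = P = 1609/2000 ≈ 0.804500
step 8 [4y] swap r/2=695/23417: DF=(1 − 695/23417·(0.991900+0.958700+0.911700+0.890900+0.862900+0.813000+0.804500))/(1+695/23417) = 1583/2000 ≈ 0.791500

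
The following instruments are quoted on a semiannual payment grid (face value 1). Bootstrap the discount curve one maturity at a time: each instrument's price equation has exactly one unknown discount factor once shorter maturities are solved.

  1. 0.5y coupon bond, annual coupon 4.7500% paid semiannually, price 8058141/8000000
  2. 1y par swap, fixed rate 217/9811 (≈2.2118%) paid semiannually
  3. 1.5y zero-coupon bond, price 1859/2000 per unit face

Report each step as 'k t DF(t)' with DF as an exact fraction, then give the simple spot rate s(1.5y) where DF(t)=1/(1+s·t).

1 1/2 9839/10000
2 1 9783/10000
3 3/2 1859/2000
s(1.5y) = (1/(1859/2000) − 1)/(3/2) = 94/1859 ≈ 5.0565%

step 1 [0.5y] bond c/2=19/800: DF=(8058141/8000000 − 19/800·(0))/(1+19/800) = 9839/10000 ≈ 0.983900
step 2 [1y] swap r/2=217/19622: DF=(1 − 217/19622·(0.983900))/(1+217/19622) = 9783/10000 ≈ 0.978300
step 3 [1.5y] zero: DF = P = 1859/2000 ≈ 0.929500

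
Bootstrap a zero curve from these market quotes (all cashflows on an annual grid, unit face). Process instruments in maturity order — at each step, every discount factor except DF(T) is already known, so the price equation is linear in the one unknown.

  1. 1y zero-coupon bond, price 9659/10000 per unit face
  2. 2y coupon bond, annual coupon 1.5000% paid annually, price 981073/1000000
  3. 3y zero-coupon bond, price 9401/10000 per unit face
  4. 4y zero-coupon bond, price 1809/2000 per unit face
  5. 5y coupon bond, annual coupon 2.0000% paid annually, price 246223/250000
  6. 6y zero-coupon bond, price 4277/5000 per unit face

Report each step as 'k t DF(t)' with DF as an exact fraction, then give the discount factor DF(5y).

1 1 9659/10000
2 2 9523/10000
3 3 9401/10000
4 4 1809/2000
5 5 4459/5000
6 6 4277/5000
DF(5y) = 4459/5000 ≈ 0.891800

step 1 [1y] zero: DF = P = 9659/10000 ≈ 0.965900
step 2 [2y] bond c/1=3/200: DF=(981073/1000000 − 3/200·(0.965900))/(1+3/200) = 9523/10000 ≈ 0.952300
step 3 [3y] zero: DF = P = 9401/10000 ≈ 0.940100
step 4 [4y] zero: DF = P = 1809/2000 ≈ 0.904500
step 5 [5y] bond c/1=1/50: DF=(246223/250000 − 1/50·(0.965900+0.952300+0.940100+0.904500))/(1+1/50) = 4459/5000 ≈ 0.891800
step 6 [6y] zero: DF = P = 4277/5000 ≈ 0.855400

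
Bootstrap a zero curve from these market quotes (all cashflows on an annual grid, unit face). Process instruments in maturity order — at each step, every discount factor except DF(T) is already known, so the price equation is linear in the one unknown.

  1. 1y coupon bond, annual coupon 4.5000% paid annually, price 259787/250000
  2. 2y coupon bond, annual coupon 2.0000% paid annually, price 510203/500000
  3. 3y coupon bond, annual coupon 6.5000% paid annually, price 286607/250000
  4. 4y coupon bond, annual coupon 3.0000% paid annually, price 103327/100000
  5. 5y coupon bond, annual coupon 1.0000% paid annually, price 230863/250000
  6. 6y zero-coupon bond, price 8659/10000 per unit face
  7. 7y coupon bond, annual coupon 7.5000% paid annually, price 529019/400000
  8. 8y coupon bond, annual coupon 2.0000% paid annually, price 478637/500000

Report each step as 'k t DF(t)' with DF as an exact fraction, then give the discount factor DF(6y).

1 1 1243/1250
2 2 9809/10000
3 3 9559/10000
4 4 4589/5000
5 5 4381/5000
6 6 8659/10000
7 7 4201/5000
8 8 2031/2500
DF(6y) = 8659/10000 ≈ 0.865900

step 1 [1y] bond c/1=9/200: DF=(259787/250000 − 9/200·(0))/(1+9/200) = 1243/1250 ≈ 0.994400
step 2 [2y] bond c/1=1/50: DF=(510203/500000 − 1/50·(0.994400))/(1+1/50) = 9809/10000 ≈ 0.980900
step 3 [3y] bond c/1=13/200: DF=(286607/250000 − 13/200·(0.994400+0.980900))/(1+13/200) = 9559/10000 ≈ 0.955900
step 4 [4y] bond c/1=3/100: DF=(103327/100000 − 3/100·(0.994400+0.980900+0.955900))/(1+3/100) = 4589/5000 ≈ 0.917800
step 5 [5y] bond c/1=1/100: DF=(230863/250000 − 1/100·(0.994400+0.980900+0.955900+0.917800))/(1+1/100) = 4381/5000 ≈ 0.876200
step 6 [6y] zero: DF = P = 8659/10000 ≈ 0.865900
step 7 [7y] bond c/1=3/40: DF=(529019/400000 − 3/40·(0.994400+0.980900+0.955900+0.917800+0.876200+0.865900))/(1+3/40) = 4201/5000 ≈ 0.840200
step 8 [8y] bond c/1=1/50: DF=(478637/500000 − 1/50·(0.994400+0.980900+0.955900+0.917800+0.876200+0.865900+0.840200))/(1+1/50) = 2031/2500 ≈ 0.812400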